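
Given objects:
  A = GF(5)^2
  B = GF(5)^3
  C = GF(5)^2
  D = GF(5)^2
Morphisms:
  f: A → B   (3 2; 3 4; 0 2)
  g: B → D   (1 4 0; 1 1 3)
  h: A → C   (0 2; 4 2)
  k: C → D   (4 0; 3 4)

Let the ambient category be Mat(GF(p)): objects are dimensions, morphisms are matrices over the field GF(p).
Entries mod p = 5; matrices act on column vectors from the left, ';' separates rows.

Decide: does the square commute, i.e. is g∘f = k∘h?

Path 1 = f;g:
  e0=[1,0] f→[3,3,0] g→[0,1]
  e1=[0,1] f→[2,4,2] g→[3,2]
  result₁ = (0 3; 1 2)
Path 2 = h;k:
  e0=[1,0] h→[0,4] k→[0,1]
  e1=[0,1] h→[2,2] k→[3,4]
  result₂ = (0 3; 1 4)
Equal? differ; not commutative

Answer: DOES NOT COMMUTE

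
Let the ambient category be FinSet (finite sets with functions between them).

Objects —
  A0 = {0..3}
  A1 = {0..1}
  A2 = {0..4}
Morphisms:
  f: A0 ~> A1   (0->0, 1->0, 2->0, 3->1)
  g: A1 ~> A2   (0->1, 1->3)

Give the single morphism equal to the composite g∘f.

  0 f~>0 g~>1
  1 f~>0 g~>1
  2 f~>0 g~>1
  3 f~>1 g~>3
⟦path⟧: (0->1, 1->1, 2->1, 3->3)

Answer: (0->1, 1->1, 2->1, 3->3)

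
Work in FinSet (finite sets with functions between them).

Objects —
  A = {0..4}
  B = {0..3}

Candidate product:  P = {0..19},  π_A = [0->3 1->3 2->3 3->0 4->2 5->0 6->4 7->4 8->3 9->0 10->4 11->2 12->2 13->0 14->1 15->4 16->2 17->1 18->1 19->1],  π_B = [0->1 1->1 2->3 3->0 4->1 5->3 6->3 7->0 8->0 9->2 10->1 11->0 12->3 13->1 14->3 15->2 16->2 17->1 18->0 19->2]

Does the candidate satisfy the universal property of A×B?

|A|·|B| = 5·4 = 20;  |P| = 20
Check the pairing map k ↦ (π_A(k), π_B(k)):
  0 -> (3,1)
  1 -> (3,1)  ✗ repeats pair of k=0
  2 -> (3,3)
  3 -> (0,0)
  4 -> (2,1)
  5 -> (0,3)
  6 -> (4,3)
  7 -> (4,0)
  8 -> (3,0)
  9 -> (0,2)
  10 -> (4,1)
  11 -> (2,0)
  12 -> (2,3)
  13 -> (0,1)
  14 -> (1,3)
  15 -> (4,2)
  16 -> (2,2)
  17 -> (1,1)
  18 -> (1,0)
  19 -> (1,2)
distinct pairs in image: 19 / 20 needed
  → (3,1) hit at k=0 and k=1

Answer: NOT A VALID PRODUCT — duplicate pair at indices 1,0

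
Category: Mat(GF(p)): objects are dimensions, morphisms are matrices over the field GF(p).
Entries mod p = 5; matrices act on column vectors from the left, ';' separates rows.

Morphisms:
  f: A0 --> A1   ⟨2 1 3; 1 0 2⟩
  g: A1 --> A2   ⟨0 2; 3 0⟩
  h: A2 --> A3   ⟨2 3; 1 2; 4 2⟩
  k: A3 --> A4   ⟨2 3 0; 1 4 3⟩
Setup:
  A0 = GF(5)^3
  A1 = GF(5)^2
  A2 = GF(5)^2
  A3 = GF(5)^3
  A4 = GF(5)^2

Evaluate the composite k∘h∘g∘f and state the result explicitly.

  e0=⟨1,0,0⟩ f-->⟨2,1⟩ g-->⟨2,1⟩ h-->⟨2,4,0⟩ k-->⟨1,3⟩
  e1=⟨0,1,0⟩ f-->⟨1,0⟩ g-->⟨0,3⟩ h-->⟨4,1,1⟩ k-->⟨1,1⟩
  e2=⟨0,0,1⟩ f-->⟨3,2⟩ g-->⟨4,4⟩ h-->⟨0,2,4⟩ k-->⟨1,0⟩
result: ⟨1 1 1; 3 1 0⟩

Answer: ⟨1 1 1; 3 1 0⟩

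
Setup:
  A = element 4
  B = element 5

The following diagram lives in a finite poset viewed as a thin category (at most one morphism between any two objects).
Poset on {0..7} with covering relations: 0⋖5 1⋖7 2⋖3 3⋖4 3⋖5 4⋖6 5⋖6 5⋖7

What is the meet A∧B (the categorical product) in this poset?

Lower bounds of A=4 and B=5: {2,3}
  2 ≤ 3
  3 ≤ 3
glb = 3

Answer: A∧B = 3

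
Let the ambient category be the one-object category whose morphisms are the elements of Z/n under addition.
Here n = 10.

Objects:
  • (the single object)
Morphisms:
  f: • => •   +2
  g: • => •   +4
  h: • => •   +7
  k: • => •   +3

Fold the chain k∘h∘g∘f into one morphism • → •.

Answer: +6

Derivation:
  0 +2≡2 +4≡6 +7≡3 +3≡6  (mod 10)
result: +6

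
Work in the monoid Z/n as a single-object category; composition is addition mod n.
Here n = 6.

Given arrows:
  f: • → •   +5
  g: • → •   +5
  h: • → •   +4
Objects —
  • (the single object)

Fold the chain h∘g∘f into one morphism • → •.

  0 +5≡5 +5≡4 +4≡2  (mod 6)
result: +2

Answer: +2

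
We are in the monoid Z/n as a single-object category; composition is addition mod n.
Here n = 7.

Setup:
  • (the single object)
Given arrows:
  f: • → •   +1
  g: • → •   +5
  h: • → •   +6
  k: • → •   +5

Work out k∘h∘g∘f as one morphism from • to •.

  0 +1≡1 +5≡6 +6≡5 +5≡3  (mod 7)
⟦path⟧: +3

Answer: +3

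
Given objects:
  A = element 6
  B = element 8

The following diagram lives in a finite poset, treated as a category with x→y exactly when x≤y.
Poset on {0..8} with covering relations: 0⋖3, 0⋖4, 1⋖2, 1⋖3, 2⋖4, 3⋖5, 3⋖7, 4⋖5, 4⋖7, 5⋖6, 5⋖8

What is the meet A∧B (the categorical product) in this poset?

Answer: A∧B = 5

Work:
Common predecessors of 6,8: {0,1,2,3,4,5}
  0 <= 5
  1 <= 5
  2 <= 5
  3 <= 5
  4 <= 5
  5 <= 5
glb = 5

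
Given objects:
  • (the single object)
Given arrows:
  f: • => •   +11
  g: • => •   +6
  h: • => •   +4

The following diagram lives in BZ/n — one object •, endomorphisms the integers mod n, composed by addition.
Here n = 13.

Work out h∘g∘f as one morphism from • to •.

Answer: +8

Derivation:
  0 +11≡11 +6≡4 +4≡8  (mod 13)
composite: +8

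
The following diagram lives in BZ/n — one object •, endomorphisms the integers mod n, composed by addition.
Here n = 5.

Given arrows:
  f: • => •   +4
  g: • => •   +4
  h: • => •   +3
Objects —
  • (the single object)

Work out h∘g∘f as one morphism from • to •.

Answer: +1

Derivation:
  0 +4≡4 +4≡3 +3≡1  (mod 5)
⟦path⟧: +1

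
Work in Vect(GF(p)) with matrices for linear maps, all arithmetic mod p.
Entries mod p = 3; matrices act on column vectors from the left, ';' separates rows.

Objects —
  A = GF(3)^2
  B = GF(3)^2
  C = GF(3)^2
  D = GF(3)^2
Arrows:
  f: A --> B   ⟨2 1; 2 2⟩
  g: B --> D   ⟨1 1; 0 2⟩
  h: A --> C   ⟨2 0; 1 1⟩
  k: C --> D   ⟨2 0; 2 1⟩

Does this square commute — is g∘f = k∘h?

Along f;g (path 1):
  e0=⟨1,0⟩ f-->⟨2,2⟩ g-->⟨1,1⟩
  e1=⟨0,1⟩ f-->⟨1,2⟩ g-->⟨0,1⟩
  composite₁ = ⟨1 0; 1 1⟩
Along h;k (path 2):
  e0=⟨1,0⟩ h-->⟨2,1⟩ k-->⟨1,2⟩
  e1=⟨0,1⟩ h-->⟨0,1⟩ k-->⟨0,1⟩
  composite₂ = ⟨1 0; 2 1⟩
Equal? NO — does not commute

Answer: DOES NOT COMMUTE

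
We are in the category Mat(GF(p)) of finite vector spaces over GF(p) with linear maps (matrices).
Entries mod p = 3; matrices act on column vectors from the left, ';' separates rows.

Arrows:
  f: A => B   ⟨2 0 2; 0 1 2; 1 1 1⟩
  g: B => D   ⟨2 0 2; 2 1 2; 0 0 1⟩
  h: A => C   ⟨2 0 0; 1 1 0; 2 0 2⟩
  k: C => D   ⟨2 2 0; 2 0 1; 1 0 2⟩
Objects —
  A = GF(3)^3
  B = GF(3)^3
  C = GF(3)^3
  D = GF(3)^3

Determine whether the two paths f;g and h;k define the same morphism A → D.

Answer: DOES NOT COMMUTE

Derivation:
1) trace f;g:
  e0=[1,0,0] f=>[2,0,1] g=>[0,0,1]
  e1=[0,1,0] f=>[0,1,1] g=>[2,0,1]
  e2=[0,0,1] f=>[2,2,1] g=>[0,2,1]
  ⟦path⟧₁ = ⟨0 2 0; 0 0 2; 1 1 1⟩
2) trace h;k:
  e0=[1,0,0] h=>[2,1,2] k=>[0,0,0]
  e1=[0,1,0] h=>[0,1,0] k=>[2,0,0]
  e2=[0,0,1] h=>[0,0,2] k=>[0,2,1]
  ⟦path⟧₂ = ⟨0 2 0; 0 0 2; 0 0 1⟩
Equal? NO — does not commute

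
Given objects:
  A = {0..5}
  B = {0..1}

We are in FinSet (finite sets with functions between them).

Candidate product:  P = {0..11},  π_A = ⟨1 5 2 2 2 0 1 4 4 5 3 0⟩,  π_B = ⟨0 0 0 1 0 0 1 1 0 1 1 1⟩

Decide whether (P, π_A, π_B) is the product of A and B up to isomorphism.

|A|·|B| = 6·2 = 12;  |P| = 12
Check the pairing map k ↦ (π_A(k), π_B(k)):
  0 ↦ (1,0)
  1 ↦ (5,0)
  2 ↦ (2,0)
  3 ↦ (2,1)
  4 ↦ (2,0)  ✗ repeats pair of k=2
  5 ↦ (0,0)
  6 ↦ (1,1)
  7 ↦ (4,1)
  8 ↦ (4,0)
  9 ↦ (5,1)
  10 ↦ (3,1)
  11 ↦ (0,1)
distinct pairs in image: 11 / 12 needed
  → (2,0) hit at k=2 and k=4

Answer: NOT A VALID PRODUCT — duplicate pair at indices 4,2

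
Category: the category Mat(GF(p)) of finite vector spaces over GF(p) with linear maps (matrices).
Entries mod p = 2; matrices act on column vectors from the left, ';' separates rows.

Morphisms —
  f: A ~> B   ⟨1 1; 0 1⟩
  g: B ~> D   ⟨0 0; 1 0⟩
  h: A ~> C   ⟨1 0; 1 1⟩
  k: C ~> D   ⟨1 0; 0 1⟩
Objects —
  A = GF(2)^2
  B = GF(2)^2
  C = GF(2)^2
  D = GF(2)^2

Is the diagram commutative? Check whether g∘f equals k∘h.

1) trace f;g:
  e0=[1,0] f~>[1,0] g~>[0,1]
  e1=[0,1] f~>[1,1] g~>[0,1]
  ⟦path⟧₁ = ⟨0 0; 1 1⟩
2) trace h;k:
  e0=[1,0] h~>[1,1] k~>[1,1]
  e1=[0,1] h~>[0,1] k~>[0,1]
  ⟦path⟧₂ = ⟨1 0; 1 1⟩
Equal? distinct morphisms ✗

Answer: DOES NOT COMMUTE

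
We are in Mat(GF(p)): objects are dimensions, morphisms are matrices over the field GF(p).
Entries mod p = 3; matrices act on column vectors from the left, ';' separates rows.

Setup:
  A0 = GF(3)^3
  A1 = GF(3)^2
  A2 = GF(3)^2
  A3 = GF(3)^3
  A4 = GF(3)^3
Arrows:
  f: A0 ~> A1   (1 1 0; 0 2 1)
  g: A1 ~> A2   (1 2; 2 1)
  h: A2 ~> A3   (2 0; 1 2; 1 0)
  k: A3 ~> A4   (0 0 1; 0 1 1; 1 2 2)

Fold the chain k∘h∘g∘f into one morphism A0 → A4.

  e0=(1,0,0) f~>(1,0) g~>(1,2) h~>(2,2,1) k~>(1,0,2)
  e1=(0,1,0) f~>(1,2) g~>(2,1) h~>(1,1,2) k~>(2,0,1)
  e2=(0,0,1) f~>(0,1) g~>(2,1) h~>(1,1,2) k~>(2,0,1)
result: (1 2 2; 0 0 0; 2 1 1)

Answer: (1 2 2; 0 0 0; 2 1 1)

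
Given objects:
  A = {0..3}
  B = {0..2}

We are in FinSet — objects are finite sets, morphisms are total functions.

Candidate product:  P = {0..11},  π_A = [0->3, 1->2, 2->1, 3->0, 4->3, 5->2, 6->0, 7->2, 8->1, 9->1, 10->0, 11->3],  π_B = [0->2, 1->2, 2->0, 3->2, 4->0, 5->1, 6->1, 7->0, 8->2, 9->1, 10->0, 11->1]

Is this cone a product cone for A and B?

|A|·|B| = 4·3 = 12;  |P| = 12
Check the pairing map k ↦ (π_A(k), π_B(k)):
  0 -> (3,2)
  1 -> (2,2)
  2 -> (1,0)
  3 -> (0,2)
  4 -> (3,0)
  5 -> (2,1)
  6 -> (0,1)
  7 -> (2,0)
  8 -> (1,2)
  9 -> (1,1)
  10 -> (0,0)
  11 -> (3,1)
distinct pairs in image: 12 / 12 needed
  → bijection onto A×B; projections well-typed.

Answer: VALID PRODUCT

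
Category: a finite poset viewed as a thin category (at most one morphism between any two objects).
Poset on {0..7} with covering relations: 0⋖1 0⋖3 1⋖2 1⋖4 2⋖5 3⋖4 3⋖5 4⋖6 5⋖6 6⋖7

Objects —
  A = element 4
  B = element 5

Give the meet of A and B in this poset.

Common predecessors of 4,5: {0,1,3}
  maximal lower bounds 1 and 3 are incomparable: neither 1⊑3 nor 3⊑1
→ no greatest lower bound exists

Answer: NO MEET EXISTS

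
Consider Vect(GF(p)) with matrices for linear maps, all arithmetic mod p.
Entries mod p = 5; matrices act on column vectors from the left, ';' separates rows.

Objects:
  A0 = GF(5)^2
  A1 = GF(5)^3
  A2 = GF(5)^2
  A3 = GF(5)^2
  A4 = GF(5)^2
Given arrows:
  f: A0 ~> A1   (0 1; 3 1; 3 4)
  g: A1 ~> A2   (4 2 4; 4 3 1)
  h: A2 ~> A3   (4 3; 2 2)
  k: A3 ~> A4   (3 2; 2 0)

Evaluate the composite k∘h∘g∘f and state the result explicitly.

  e0=(1,0) f~>(0,3,3) g~>(3,2) h~>(3,0) k~>(4,1)
  e1=(0,1) f~>(1,1,4) g~>(2,1) h~>(1,1) k~>(0,2)
result: (4 0; 1 2)

Answer: (4 0; 1 2)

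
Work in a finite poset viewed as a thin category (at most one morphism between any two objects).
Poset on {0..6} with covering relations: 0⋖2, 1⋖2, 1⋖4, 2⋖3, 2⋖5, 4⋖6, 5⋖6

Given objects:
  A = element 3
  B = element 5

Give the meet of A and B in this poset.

Answer: A∧B = 2

Derivation:
Lower bounds of A=3 and B=5: {0,1,2}
  0 <= 2
  1 <= 2
  2 <= 2
glb = 2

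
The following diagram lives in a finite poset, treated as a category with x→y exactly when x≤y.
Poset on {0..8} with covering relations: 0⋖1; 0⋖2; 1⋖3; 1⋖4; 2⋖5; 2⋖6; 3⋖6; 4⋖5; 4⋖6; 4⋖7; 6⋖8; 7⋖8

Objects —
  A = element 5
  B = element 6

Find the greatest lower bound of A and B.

{x : x<=A ∧ x<=B} = {0,1,2,4}  (A=5, B=6)
  maximal lower bounds 2 and 4 are incomparable: neither 2<=4 nor 4<=2
→ no greatest lower bound exists

Answer: NO MEET EXISTS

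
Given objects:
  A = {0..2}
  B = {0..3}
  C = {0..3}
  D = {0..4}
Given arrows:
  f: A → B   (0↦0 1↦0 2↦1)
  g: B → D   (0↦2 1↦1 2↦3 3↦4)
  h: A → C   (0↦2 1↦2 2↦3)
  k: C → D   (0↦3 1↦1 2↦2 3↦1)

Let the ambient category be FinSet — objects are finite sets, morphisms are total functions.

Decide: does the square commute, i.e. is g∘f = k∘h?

Path 1 = f;g:
  0 f→0 g→2
  1 f→0 g→2
  2 f→1 g→1
  result₁ = (0↦2 1↦2 2↦1)
Path 2 = h;k:
  0 h→2 k→2
  1 h→2 k→2
  2 h→3 k→1
  result₂ = (0↦2 1↦2 2↦1)
Equal? same morphism ✓

Answer: COMMUTES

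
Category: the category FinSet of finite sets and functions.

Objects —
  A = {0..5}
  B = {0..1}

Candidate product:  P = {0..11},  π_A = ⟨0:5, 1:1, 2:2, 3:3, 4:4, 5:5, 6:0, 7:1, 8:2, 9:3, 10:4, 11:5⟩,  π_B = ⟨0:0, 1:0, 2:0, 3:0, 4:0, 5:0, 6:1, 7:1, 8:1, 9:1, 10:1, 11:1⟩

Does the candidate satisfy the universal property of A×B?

|A|·|B| = 6·2 = 12;  |P| = 12
Check the pairing map k ↦ (π_A(k), π_B(k)):
  0 : (5,0)
  1 : (1,0)
  2 : (2,0)
  3 : (3,0)
  4 : (4,0)
  5 : (5,0)  ✗ repeats pair of k=0
  6 : (0,1)
  7 : (1,1)
  8 : (2,1)
  9 : (3,1)
  10 : (4,1)
  11 : (5,1)
distinct pairs in image: 11 / 12 needed
  → (5,0) hit at k=0 and k=5

Answer: NOT A VALID PRODUCT — duplicate pair at indices 5,0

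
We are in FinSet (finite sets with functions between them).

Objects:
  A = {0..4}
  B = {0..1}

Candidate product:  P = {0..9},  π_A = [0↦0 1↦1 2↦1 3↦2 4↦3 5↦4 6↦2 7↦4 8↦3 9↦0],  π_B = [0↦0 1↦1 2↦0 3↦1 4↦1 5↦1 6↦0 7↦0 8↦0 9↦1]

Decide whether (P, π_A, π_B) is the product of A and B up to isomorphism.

|A|·|B| = 5·2 = 10;  |P| = 10
Check the pairing map k ↦ (π_A(k), π_B(k)):
  0 ↦ (0,0)
  1 ↦ (1,1)
  2 ↦ (1,0)
  3 ↦ (2,1)
  4 ↦ (3,1)
  5 ↦ (4,1)
  6 ↦ (2,0)
  7 ↦ (4,0)
  8 ↦ (3,0)
  9 ↦ (0,1)
distinct pairs in image: 10 / 10 needed
  → bijection onto A×B; projections well-typed.

Answer: VALID PRODUCT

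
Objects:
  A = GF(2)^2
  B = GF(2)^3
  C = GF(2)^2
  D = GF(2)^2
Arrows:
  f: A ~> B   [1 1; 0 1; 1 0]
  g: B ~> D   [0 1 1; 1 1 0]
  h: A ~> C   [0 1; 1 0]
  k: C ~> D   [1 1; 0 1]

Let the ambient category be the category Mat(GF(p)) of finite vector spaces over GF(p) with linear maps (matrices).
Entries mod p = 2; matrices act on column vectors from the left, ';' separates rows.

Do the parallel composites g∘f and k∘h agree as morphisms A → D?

Answer: COMMUTES

Derivation:
Along f;g (path 1):
  e0=⟨1,0⟩ f~>⟨1,0,1⟩ g~>⟨1,1⟩
  e1=⟨0,1⟩ f~>⟨1,1,0⟩ g~>⟨1,0⟩
  result₁ = [1 1; 1 0]
Along h;k (path 2):
  e0=⟨1,0⟩ h~>⟨0,1⟩ k~>⟨1,1⟩
  e1=⟨0,1⟩ h~>⟨1,0⟩ k~>⟨1,0⟩
  result₂ = [1 1; 1 0]
Equal? same morphism ✓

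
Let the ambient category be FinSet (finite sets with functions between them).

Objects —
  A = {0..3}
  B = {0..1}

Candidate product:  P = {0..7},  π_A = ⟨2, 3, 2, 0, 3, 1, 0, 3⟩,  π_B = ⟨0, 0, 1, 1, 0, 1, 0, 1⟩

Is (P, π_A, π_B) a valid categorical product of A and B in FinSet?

|A|·|B| = 4·2 = 8;  |P| = 8
Check the pairing map k ↦ (π_A(k), π_B(k)):
  0 -> (2,0)
  1 -> (3,0)
  2 -> (2,1)
  3 -> (0,1)
  4 -> (3,0)  ✗ repeats pair of k=1
  5 -> (1,1)
  6 -> (0,0)
  7 -> (3,1)
distinct pairs in image: 7 / 8 needed
  → (3,0) hit at k=1 and k=4

Answer: NOT A VALID PRODUCT — duplicate pair at indices 1,4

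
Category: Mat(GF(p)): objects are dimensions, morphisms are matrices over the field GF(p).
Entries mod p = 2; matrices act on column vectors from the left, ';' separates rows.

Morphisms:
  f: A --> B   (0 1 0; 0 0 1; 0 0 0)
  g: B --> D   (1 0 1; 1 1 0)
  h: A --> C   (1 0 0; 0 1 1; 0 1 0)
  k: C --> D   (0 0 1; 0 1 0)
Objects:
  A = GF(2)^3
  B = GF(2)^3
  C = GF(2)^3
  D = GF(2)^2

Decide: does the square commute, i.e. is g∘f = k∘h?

1) trace f;g:
  e0=(1,0,0) f-->(0,0,0) g-->(0,0)
  e1=(0,1,0) f-->(1,0,0) g-->(1,1)
  e2=(0,0,1) f-->(0,1,0) g-->(0,1)
  composite₁ = (0 1 0; 0 1 1)
2) trace h;k:
  e0=(1,0,0) h-->(1,0,0) k-->(0,0)
  e1=(0,1,0) h-->(0,1,1) k-->(1,1)
  e2=(0,0,1) h-->(0,1,0) k-->(0,1)
  composite₂ = (0 1 0; 0 1 1)
Equal? YES — commutes

Answer: COMMUTES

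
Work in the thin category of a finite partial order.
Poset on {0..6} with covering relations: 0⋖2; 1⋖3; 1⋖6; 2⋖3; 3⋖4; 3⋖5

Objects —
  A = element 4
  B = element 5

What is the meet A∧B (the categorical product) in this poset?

Answer: A∧B = 3

Trace:
Lower bounds of A=4 and B=5: {0,1,2,3}
  0 ⊑ 3
  1 ⊑ 3
  2 ⊑ 3
  3 ⊑ 3
glb = 3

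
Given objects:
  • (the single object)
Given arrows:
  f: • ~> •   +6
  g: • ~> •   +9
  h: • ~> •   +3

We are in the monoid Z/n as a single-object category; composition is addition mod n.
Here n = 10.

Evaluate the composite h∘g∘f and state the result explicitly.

  0 +6≡6 +9≡5 +3≡8  (mod 10)
⟦path⟧: +8

Answer: +8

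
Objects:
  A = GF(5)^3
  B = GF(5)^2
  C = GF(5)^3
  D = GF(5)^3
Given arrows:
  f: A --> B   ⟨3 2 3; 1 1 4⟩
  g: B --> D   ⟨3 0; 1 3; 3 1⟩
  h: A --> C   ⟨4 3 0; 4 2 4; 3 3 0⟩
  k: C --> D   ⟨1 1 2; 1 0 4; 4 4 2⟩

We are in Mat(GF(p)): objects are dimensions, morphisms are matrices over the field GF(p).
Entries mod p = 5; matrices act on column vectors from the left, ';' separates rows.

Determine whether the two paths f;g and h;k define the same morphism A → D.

Along f;g (path 1):
  e0=(1,0,0) f-->(3,1) g-->(4,1,0)
  e1=(0,1,0) f-->(2,1) g-->(1,0,2)
  e2=(0,0,1) f-->(3,4) g-->(4,0,3)
  composite₁ = ⟨4 1 4; 1 0 0; 0 2 3⟩
Along h;k (path 2):
  e0=(1,0,0) h-->(4,4,3) k-->(4,1,3)
  e1=(0,1,0) h-->(3,2,3) k-->(1,0,1)
  e2=(0,0,1) h-->(0,4,0) k-->(4,0,1)
  composite₂ = ⟨4 1 4; 1 0 0; 3 1 1⟩
Equal? distinct morphisms ✗

Answer: DOES NOT COMMUTE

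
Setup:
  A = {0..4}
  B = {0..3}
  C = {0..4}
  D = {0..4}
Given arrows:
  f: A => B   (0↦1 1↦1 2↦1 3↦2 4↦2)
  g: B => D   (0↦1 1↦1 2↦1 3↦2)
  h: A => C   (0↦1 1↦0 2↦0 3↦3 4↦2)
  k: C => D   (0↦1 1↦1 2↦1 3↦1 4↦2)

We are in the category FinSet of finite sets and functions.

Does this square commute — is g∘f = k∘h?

Along f;g (path 1):
  0 f=>1 g=>1
  1 f=>1 g=>1
  2 f=>1 g=>1
  3 f=>2 g=>1
  4 f=>2 g=>1
  ⟦path⟧₁ = (0↦1 1↦1 2↦1 3↦1 4↦1)
Along h;k (path 2):
  0 h=>1 k=>1
  1 h=>0 k=>1
  2 h=>0 k=>1
  3 h=>3 k=>1
  4 h=>2 k=>1
  ⟦path⟧₂ = (0↦1 1↦1 2↦1 3↦1 4↦1)
Equal? equal; square commutes

Answer: COMMUTES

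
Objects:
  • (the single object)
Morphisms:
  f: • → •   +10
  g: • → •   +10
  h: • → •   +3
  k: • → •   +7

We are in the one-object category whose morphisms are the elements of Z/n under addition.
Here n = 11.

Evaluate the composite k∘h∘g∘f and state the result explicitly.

Answer: +8

Derivation:
  0 +10≡10 +10≡9 +3≡1 +7≡8  (mod 11)
composite: +8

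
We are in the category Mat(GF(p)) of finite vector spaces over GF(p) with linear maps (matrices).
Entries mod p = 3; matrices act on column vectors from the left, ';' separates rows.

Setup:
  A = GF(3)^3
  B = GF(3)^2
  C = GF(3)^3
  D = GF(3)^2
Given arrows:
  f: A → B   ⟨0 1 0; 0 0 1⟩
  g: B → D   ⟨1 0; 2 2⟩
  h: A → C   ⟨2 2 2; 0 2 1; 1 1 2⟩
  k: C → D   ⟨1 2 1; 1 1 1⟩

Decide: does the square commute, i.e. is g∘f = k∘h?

Answer: COMMUTES

Work:
Along f;g (path 1):
  e0=[1,0,0] f→[0,0] g→[0,0]
  e1=[0,1,0] f→[1,0] g→[1,2]
  e2=[0,0,1] f→[0,1] g→[0,2]
  result₁ = ⟨0 1 0; 0 2 2⟩
Along h;k (path 2):
  e0=[1,0,0] h→[2,0,1] k→[0,0]
  e1=[0,1,0] h→[2,2,1] k→[1,2]
  e2=[0,0,1] h→[2,1,2] k→[0,2]
  result₂ = ⟨0 1 0; 0 2 2⟩
Equal? equal; square commutes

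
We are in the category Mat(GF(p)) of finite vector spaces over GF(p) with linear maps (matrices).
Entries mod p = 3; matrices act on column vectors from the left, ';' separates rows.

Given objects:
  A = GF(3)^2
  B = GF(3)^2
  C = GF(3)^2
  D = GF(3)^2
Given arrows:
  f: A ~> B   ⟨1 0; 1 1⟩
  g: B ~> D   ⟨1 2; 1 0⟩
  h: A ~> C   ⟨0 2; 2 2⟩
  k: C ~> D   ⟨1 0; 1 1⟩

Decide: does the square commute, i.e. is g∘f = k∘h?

Path 1 = f;g:
  e0=(1,0) f~>(1,1) g~>(0,1)
  e1=(0,1) f~>(0,1) g~>(2,0)
  result₁ = ⟨0 2; 1 0⟩
Path 2 = h;k:
  e0=(1,0) h~>(0,2) k~>(0,2)
  e1=(0,1) h~>(2,2) k~>(2,1)
  result₂ = ⟨0 2; 2 1⟩
Equal? NO — does not commute

Answer: DOES NOT COMMUTE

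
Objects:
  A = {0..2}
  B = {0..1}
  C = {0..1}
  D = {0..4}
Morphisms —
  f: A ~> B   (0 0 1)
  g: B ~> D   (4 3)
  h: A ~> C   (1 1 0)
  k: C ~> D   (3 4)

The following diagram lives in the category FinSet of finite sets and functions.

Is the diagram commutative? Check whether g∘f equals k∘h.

Answer: COMMUTES

Work:
1) trace f;g:
  0 f~>0 g~>4
  1 f~>0 g~>4
  2 f~>1 g~>3
  ⟦path⟧₁ = (4 4 3)
2) trace h;k:
  0 h~>1 k~>4
  1 h~>1 k~>4
  2 h~>0 k~>3
  ⟦path⟧₂ = (4 4 3)
Equal? equal; square commutes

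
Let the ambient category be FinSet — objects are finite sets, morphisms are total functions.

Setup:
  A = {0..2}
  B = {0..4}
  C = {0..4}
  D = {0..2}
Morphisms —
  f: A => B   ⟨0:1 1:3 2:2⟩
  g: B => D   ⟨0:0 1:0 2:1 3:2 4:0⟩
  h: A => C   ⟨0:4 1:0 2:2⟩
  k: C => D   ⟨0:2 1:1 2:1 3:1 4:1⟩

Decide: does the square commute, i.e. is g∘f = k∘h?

Answer: DOES NOT COMMUTE

Work:
1) trace f;g:
  0 f=>1 g=>0
  1 f=>3 g=>2
  2 f=>2 g=>1
  composite₁ = ⟨0:0 1:2 2:1⟩
2) trace h;k:
  0 h=>4 k=>1
  1 h=>0 k=>2
  2 h=>2 k=>1
  composite₂ = ⟨0:1 1:2 2:1⟩
Equal? NO — does not commute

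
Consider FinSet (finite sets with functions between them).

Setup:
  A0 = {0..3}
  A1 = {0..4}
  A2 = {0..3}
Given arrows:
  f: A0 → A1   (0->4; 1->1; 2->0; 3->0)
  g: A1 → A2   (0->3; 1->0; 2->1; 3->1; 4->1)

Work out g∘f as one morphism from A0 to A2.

Answer: (0->1; 1->0; 2->3; 3->3)

Derivation:
  0 f→4 g→1
  1 f→1 g→0
  2 f→0 g→3
  3 f→0 g→3
result: (0->1; 1->0; 2->3; 3->3)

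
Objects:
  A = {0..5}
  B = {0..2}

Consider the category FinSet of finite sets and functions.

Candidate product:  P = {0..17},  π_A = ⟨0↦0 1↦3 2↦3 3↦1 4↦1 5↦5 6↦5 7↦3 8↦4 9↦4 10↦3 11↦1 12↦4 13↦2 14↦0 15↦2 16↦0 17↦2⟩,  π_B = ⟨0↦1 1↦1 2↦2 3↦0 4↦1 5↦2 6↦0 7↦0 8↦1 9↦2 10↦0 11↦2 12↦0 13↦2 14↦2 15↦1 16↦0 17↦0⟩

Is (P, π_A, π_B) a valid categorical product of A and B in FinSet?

Answer: NOT A VALID PRODUCT — duplicate pair at indices 7,10

Derivation:
|A|·|B| = 6·3 = 18;  |P| = 18
Check the pairing map k ↦ (π_A(k), π_B(k)):
  0 ↦ (0,1)
  1 ↦ (3,1)
  2 ↦ (3,2)
  3 ↦ (1,0)
  4 ↦ (1,1)
  5 ↦ (5,2)
  6 ↦ (5,0)
  7 ↦ (3,0)
  8 ↦ (4,1)
  9 ↦ (4,2)
  10 ↦ (3,0)  ✗ repeats pair of k=7
  11 ↦ (1,2)
  12 ↦ (4,0)
  13 ↦ (2,2)
  14 ↦ (0,2)
  15 ↦ (2,1)
  16 ↦ (0,0)
  17 ↦ (2,0)
distinct pairs in image: 17 / 18 needed
  → (3,0) hit at k=7 and k=10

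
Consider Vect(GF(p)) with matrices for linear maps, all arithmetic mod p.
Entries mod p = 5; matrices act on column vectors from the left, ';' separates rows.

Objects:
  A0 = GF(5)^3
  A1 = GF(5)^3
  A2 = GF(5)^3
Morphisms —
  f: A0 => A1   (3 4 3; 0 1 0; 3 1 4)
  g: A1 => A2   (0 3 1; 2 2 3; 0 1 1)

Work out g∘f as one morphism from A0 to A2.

  e0=(1,0,0) f=>(3,0,3) g=>(3,0,3)
  e1=(0,1,0) f=>(4,1,1) g=>(4,3,2)
  e2=(0,0,1) f=>(3,0,4) g=>(4,3,4)
⟦path⟧: (3 4 4; 0 3 3; 3 2 4)

Answer: (3 4 4; 0 3 3; 3 2 4)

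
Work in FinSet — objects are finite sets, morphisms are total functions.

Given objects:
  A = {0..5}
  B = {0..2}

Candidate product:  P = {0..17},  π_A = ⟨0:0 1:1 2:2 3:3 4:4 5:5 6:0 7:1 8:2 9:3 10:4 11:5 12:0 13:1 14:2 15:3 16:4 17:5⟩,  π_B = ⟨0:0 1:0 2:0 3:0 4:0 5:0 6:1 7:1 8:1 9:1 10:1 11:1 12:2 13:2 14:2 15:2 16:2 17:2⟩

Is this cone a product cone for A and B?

|A|·|B| = 6·3 = 18;  |P| = 18
Check the pairing map k ↦ (π_A(k), π_B(k)):
  0 : (0,0)
  1 : (1,0)
  2 : (2,0)
  3 : (3,0)
  4 : (4,0)
  5 : (5,0)
  6 : (0,1)
  7 : (1,1)
  8 : (2,1)
  9 : (3,1)
  10 : (4,1)
  11 : (5,1)
  12 : (0,2)
  13 : (1,2)
  14 : (2,2)
  15 : (3,2)
  16 : (4,2)
  17 : (5,2)
distinct pairs in image: 18 / 18 needed
  → bijection onto A×B; projections well-typed.

Answer: VALID PRODUCT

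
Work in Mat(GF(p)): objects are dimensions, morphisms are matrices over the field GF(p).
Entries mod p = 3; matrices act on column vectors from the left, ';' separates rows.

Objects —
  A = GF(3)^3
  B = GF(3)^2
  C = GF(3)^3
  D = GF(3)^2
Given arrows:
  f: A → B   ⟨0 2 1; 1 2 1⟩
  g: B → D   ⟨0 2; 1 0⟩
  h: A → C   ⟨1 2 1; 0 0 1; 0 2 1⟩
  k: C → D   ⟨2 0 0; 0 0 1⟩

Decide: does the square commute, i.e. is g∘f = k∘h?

Answer: COMMUTES

Trace:
Along f;g (path 1):
  e0=⟨1,0,0⟩ f→⟨0,1⟩ g→⟨2,0⟩
  e1=⟨0,1,0⟩ f→⟨2,2⟩ g→⟨1,2⟩
  e2=⟨0,0,1⟩ f→⟨1,1⟩ g→⟨2,1⟩
  result₁ = ⟨2 1 2; 0 2 1⟩
Along h;k (path 2):
  e0=⟨1,0,0⟩ h→⟨1,0,0⟩ k→⟨2,0⟩
  e1=⟨0,1,0⟩ h→⟨2,0,2⟩ k→⟨1,2⟩
  e2=⟨0,0,1⟩ h→⟨1,1,1⟩ k→⟨2,1⟩
  result₂ = ⟨2 1 2; 0 2 1⟩
Equal? YES — commutes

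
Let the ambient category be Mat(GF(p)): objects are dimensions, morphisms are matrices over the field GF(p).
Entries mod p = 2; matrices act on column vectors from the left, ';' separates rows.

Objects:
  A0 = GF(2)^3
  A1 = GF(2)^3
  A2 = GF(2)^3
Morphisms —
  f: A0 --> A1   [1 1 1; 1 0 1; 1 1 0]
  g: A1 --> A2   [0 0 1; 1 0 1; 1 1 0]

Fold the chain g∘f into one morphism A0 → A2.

Answer: [1 1 0; 0 0 1; 0 1 0]

Trace:
  e0=⟨1,0,0⟩ f-->⟨1,1,1⟩ g-->⟨1,0,0⟩
  e1=⟨0,1,0⟩ f-->⟨1,0,1⟩ g-->⟨1,0,1⟩
  e2=⟨0,0,1⟩ f-->⟨1,1,0⟩ g-->⟨0,1,0⟩
⟦path⟧: [1 1 0; 0 0 1; 0 1 0]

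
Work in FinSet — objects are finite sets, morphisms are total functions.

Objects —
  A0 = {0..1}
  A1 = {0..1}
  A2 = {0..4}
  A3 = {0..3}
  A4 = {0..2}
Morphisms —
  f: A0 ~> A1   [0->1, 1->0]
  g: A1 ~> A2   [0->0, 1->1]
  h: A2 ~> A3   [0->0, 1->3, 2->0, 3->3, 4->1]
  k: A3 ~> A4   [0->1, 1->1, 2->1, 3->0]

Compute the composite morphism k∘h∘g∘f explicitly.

  0 f~>1 g~>1 h~>3 k~>0
  1 f~>0 g~>0 h~>0 k~>1
⟦path⟧: [0->0, 1->1]

Answer: [0->0, 1->1]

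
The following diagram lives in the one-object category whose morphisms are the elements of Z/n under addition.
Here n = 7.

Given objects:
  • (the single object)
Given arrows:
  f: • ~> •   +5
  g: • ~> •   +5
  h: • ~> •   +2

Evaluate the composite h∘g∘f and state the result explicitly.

Answer: +5

Work:
  0 +5≡5 +5≡3 +2≡5  (mod 7)
composite: +5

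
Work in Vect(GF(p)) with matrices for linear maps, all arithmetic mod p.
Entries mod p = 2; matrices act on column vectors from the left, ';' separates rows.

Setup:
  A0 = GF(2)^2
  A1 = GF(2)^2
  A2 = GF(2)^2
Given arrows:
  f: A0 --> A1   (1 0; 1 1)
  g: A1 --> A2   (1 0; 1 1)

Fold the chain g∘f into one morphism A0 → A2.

Answer: (1 0; 0 1)

Derivation:
  e0=(1,0) f-->(1,1) g-->(1,0)
  e1=(0,1) f-->(0,1) g-->(0,1)
composite: (1 0; 0 1)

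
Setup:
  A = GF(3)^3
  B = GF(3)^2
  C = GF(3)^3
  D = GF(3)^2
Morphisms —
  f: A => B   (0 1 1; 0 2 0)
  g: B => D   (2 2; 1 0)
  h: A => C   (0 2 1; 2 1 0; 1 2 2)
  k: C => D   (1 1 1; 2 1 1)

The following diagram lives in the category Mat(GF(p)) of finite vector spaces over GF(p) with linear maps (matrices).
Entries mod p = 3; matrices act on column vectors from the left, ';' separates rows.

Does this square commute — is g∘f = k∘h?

1) trace f;g:
  e0=[1,0,0] f=>[0,0] g=>[0,0]
  e1=[0,1,0] f=>[1,2] g=>[0,1]
  e2=[0,0,1] f=>[1,0] g=>[2,1]
  ⟦path⟧₁ = (0 0 2; 0 1 1)
2) trace h;k:
  e0=[1,0,0] h=>[0,2,1] k=>[0,0]
  e1=[0,1,0] h=>[2,1,2] k=>[2,1]
  e2=[0,0,1] h=>[1,0,2] k=>[0,1]
  ⟦path⟧₂ = (0 2 0; 0 1 1)
Equal? differ; not commutative

Answer: DOES NOT COMMUTE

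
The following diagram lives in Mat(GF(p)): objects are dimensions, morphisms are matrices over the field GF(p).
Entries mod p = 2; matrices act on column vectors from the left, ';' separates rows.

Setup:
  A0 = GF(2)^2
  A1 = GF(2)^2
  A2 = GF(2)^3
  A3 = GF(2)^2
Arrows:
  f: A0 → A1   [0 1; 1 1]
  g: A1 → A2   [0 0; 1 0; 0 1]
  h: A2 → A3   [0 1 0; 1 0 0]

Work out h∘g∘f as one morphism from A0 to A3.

  e0=⟨1,0⟩ f→⟨0,1⟩ g→⟨0,0,1⟩ h→⟨0,0⟩
  e1=⟨0,1⟩ f→⟨1,1⟩ g→⟨0,1,1⟩ h→⟨1,0⟩
⟦path⟧: [0 1; 0 0]

Answer: [0 1; 0 0]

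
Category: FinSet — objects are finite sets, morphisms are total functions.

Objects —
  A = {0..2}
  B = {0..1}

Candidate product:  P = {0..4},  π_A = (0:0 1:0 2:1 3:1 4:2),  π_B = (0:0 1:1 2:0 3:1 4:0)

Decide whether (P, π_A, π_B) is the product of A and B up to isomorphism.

Answer: NOT A VALID PRODUCT — |P|=5 ≠ |A|·|B|=6

Trace:
|A|·|B| = 3·2 = 6;  |P| = 5
  → cardinalities differ; no bijection possible.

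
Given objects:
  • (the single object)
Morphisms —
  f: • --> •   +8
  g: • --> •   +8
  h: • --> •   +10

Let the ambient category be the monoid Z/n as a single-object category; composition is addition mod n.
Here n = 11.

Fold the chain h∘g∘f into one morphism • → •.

  0 +8≡8 +8≡5 +10≡4  (mod 11)
⟦path⟧: +4

Answer: +4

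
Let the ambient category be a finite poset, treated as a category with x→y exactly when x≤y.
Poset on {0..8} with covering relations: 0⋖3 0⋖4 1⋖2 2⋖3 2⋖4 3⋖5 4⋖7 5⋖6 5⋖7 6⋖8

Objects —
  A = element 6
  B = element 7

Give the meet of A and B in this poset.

Answer: A∧B = 5

Work:
Lower bounds of A=6 and B=7: {0,1,2,3,5}
  0 ⊑ 5
  1 ⊑ 5
  2 ⊑ 5
  3 ⊑ 5
  5 ⊑ 5
glb = 5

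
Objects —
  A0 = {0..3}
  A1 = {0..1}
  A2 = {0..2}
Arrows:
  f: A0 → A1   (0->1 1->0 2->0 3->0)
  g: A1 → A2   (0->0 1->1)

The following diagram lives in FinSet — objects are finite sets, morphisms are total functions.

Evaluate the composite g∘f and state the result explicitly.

Answer: (0->1 1->0 2->0 3->0)

Work:
  0 f→1 g→1
  1 f→0 g→0
  2 f→0 g→0
  3 f→0 g→0
⟦path⟧: (0->1 1->0 2->0 3->0)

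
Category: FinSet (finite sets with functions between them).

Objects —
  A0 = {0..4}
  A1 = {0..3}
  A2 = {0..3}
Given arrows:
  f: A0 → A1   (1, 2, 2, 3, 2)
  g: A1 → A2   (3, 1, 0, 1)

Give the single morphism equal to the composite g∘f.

Answer: (1, 0, 0, 1, 0)

Work:
  0 f→1 g→1
  1 f→2 g→0
  2 f→2 g→0
  3 f→3 g→1
  4 f→2 g→0
⟦path⟧: (1, 0, 0, 1, 0)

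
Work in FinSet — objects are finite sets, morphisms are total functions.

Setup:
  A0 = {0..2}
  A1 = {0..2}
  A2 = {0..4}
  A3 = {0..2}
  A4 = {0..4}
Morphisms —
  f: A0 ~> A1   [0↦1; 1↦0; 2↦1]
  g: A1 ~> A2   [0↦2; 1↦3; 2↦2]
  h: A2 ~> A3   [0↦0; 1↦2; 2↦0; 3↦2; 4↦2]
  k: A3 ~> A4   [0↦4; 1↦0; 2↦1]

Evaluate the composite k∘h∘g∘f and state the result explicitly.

  0 f~>1 g~>3 h~>2 k~>1
  1 f~>0 g~>2 h~>0 k~>4
  2 f~>1 g~>3 h~>2 k~>1
result: [0↦1; 1↦4; 2↦1]

Answer: [0↦1; 1↦4; 2↦1]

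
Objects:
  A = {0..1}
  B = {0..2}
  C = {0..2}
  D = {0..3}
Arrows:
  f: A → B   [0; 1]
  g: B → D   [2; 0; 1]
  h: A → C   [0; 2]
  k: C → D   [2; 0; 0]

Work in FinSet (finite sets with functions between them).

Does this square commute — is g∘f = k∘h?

Path 1 = f;g:
  0 f→0 g→2
  1 f→1 g→0
  ⟦path⟧₁ = [2; 0]
Path 2 = h;k:
  0 h→0 k→2
  1 h→2 k→0
  ⟦path⟧₂ = [2; 0]
Equal? equal; square commutes

Answer: COMMUTES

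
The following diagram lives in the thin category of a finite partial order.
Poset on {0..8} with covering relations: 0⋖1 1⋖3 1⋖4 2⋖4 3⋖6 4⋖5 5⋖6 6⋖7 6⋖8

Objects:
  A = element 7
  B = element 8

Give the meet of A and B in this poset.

Common predecessors of 7,8: {0,1,2,3,4,5,6}
  0 <= 6
  1 <= 6
  2 <= 6
  3 <= 6
  4 <= 6
  5 <= 6
  6 <= 6
glb = 6

Answer: A∧B = 6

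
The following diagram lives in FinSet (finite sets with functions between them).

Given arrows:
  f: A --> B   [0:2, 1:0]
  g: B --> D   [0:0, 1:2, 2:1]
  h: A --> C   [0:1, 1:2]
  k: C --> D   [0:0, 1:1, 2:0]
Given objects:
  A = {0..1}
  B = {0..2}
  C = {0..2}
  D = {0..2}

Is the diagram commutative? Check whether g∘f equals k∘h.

1) trace f;g:
  0 f-->2 g-->1
  1 f-->0 g-->0
  result₁ = [0:1, 1:0]
2) trace h;k:
  0 h-->1 k-->1
  1 h-->2 k-->0
  result₂ = [0:1, 1:0]
Equal? equal; square commutes

Answer: COMMUTES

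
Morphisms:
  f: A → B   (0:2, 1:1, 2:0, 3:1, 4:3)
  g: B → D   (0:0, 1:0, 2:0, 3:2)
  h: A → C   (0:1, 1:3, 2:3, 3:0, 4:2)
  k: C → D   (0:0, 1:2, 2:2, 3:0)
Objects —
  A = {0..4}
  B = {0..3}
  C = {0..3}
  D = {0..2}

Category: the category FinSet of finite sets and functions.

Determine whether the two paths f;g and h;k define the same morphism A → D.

Answer: DOES NOT COMMUTE

Derivation:
Along f;g (path 1):
  0 f→2 g→0
  1 f→1 g→0
  2 f→0 g→0
  3 f→1 g→0
  4 f→3 g→2
  result₁ = (0:0, 1:0, 2:0, 3:0, 4:2)
Along h;k (path 2):
  0 h→1 k→2
  1 h→3 k→0
  2 h→3 k→0
  3 h→0 k→0
  4 h→2 k→2
  result₂ = (0:2, 1:0, 2:0, 3:0, 4:2)
Equal? differ; not commutative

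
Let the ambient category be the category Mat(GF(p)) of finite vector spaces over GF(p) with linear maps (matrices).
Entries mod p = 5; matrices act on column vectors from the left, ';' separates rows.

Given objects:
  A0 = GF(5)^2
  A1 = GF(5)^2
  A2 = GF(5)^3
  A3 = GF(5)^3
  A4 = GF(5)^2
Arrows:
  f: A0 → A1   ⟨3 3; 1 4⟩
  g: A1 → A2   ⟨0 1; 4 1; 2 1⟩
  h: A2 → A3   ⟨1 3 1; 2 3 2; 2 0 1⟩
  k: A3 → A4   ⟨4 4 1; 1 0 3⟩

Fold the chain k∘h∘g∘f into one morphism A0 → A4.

Answer: ⟨2 0; 4 1⟩

Trace:
  e0=(1,0) f→(3,1) g→(1,3,2) h→(2,0,4) k→(2,4)
  e1=(0,1) f→(3,4) g→(4,1,0) h→(2,1,3) k→(0,1)
composite: ⟨2 0; 4 1⟩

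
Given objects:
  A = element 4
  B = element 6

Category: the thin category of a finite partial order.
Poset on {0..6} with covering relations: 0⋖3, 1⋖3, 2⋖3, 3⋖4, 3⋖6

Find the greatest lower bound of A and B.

Answer: A∧B = 3

Trace:
{x : x≤A ∧ x≤B} = {0,1,2,3}  (A=4, B=6)
  0 ≤ 3
  1 ≤ 3
  2 ≤ 3
  3 ≤ 3
glb = 3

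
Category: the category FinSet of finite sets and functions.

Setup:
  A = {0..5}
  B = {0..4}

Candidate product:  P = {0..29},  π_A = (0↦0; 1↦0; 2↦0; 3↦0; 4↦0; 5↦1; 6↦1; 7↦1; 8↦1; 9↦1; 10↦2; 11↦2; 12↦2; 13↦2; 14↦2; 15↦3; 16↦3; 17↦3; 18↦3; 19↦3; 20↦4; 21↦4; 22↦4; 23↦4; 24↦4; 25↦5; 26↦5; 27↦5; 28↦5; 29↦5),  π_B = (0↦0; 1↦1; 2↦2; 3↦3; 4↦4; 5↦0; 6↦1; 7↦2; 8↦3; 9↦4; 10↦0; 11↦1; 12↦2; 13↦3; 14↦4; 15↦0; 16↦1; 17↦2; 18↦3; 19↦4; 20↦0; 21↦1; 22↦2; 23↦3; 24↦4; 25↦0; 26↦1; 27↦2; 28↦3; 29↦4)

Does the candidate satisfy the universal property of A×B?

Answer: VALID PRODUCT

Derivation:
|A|·|B| = 6·5 = 30;  |P| = 30
Check the pairing map k ↦ (π_A(k), π_B(k)):
  0 ↦ (0,0)
  1 ↦ (0,1)
  2 ↦ (0,2)
  3 ↦ (0,3)
  4 ↦ (0,4)
  5 ↦ (1,0)
  6 ↦ (1,1)
  7 ↦ (1,2)
  8 ↦ (1,3)
  9 ↦ (1,4)
  10 ↦ (2,0)
  11 ↦ (2,1)
  12 ↦ (2,2)
  13 ↦ (2,3)
  14 ↦ (2,4)
  15 ↦ (3,0)
  16 ↦ (3,1)
  17 ↦ (3,2)
  18 ↦ (3,3)
  19 ↦ (3,4)
  20 ↦ (4,0)
  21 ↦ (4,1)
  22 ↦ (4,2)
  23 ↦ (4,3)
  24 ↦ (4,4)
  25 ↦ (5,0)
  26 ↦ (5,1)
  27 ↦ (5,2)
  28 ↦ (5,3)
  29 ↦ (5,4)
distinct pairs in image: 30 / 30 needed
  → bijection onto A×B; projections well-typed.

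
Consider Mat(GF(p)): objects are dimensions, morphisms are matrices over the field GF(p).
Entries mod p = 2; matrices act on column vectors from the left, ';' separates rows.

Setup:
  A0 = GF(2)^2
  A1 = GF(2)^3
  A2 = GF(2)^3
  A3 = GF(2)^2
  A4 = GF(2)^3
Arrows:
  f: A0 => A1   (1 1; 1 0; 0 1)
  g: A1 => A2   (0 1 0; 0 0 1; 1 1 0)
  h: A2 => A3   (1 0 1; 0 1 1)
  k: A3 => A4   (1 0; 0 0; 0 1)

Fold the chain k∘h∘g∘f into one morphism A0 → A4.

Answer: (1 1; 0 0; 0 0)

Trace:
  e0=[1,0] f=>[1,1,0] g=>[1,0,0] h=>[1,0] k=>[1,0,0]
  e1=[0,1] f=>[1,0,1] g=>[0,1,1] h=>[1,0] k=>[1,0,0]
⟦path⟧: (1 1; 0 0; 0 0)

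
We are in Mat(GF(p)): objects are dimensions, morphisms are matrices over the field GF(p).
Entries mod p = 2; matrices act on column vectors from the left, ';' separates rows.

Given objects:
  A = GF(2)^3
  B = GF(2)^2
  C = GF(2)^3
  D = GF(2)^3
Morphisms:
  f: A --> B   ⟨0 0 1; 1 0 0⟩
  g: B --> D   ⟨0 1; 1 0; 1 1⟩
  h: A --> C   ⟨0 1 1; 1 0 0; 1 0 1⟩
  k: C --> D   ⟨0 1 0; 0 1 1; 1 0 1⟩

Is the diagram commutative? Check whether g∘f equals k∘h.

Answer: DOES NOT COMMUTE

Work:
Along f;g (path 1):
  e0=[1,0,0] f-->[0,1] g-->[1,0,1]
  e1=[0,1,0] f-->[0,0] g-->[0,0,0]
  e2=[0,0,1] f-->[1,0] g-->[0,1,1]
  result₁ = ⟨1 0 0; 0 0 1; 1 0 1⟩
Along h;k (path 2):
  e0=[1,0,0] h-->[0,1,1] k-->[1,0,1]
  e1=[0,1,0] h-->[1,0,0] k-->[0,0,1]
  e2=[0,0,1] h-->[1,0,1] k-->[0,1,0]
  result₂ = ⟨1 0 0; 0 0 1; 1 1 0⟩
Equal? NO — does not commute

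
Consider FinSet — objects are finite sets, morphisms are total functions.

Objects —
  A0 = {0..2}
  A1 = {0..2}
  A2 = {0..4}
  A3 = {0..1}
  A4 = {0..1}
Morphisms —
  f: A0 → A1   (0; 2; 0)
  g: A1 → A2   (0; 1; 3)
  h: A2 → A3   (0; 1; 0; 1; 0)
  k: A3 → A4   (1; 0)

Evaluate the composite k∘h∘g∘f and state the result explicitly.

Answer: (1; 0; 1)

Trace:
  0 f→0 g→0 h→0 k→1
  1 f→2 g→3 h→1 k→0
  2 f→0 g→0 h→0 k→1
result: (1; 0; 1)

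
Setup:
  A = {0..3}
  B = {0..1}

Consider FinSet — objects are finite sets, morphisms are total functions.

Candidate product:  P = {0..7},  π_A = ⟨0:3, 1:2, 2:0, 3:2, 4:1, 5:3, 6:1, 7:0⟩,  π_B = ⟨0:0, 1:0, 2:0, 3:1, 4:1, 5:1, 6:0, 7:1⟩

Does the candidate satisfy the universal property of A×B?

Answer: VALID PRODUCT

Trace:
|A|·|B| = 4·2 = 8;  |P| = 8
Check the pairing map k ↦ (π_A(k), π_B(k)):
  0 : (3,0)
  1 : (2,0)
  2 : (0,0)
  3 : (2,1)
  4 : (1,1)
  5 : (3,1)
  6 : (1,0)
  7 : (0,1)
distinct pairs in image: 8 / 8 needed
  → bijection onto A×B; projections well-typed.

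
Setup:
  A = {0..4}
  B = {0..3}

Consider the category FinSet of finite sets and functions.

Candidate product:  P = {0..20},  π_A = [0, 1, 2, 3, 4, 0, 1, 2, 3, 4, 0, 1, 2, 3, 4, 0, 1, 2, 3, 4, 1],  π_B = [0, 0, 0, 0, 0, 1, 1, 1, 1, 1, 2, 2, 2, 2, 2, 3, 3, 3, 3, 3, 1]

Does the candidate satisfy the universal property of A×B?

Answer: NOT A VALID PRODUCT — |P|=21 ≠ |A|·|B|=20

Work:
|A|·|B| = 5·4 = 20;  |P| = 21
  → cardinalities differ; no bijection possible.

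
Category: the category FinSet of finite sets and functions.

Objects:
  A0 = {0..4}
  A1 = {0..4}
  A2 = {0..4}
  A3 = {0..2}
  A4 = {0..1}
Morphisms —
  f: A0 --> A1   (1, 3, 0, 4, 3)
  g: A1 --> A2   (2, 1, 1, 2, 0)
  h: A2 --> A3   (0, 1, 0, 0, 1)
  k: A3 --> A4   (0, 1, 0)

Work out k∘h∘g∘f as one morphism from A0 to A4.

Answer: (1, 0, 0, 0, 0)

Trace:
  0 f-->1 g-->1 h-->1 k-->1
  1 f-->3 g-->2 h-->0 k-->0
  2 f-->0 g-->2 h-->0 k-->0
  3 f-->4 g-->0 h-->0 k-->0
  4 f-->3 g-->2 h-->0 k-->0
result: (1, 0, 0, 0, 0)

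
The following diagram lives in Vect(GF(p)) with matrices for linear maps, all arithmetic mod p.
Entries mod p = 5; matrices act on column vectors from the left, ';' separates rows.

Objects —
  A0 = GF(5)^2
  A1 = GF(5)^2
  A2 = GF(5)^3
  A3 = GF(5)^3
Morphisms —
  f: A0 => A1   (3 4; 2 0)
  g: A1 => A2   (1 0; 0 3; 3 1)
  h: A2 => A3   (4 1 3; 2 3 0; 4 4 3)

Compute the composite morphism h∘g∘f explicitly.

Answer: (1 2; 4 3; 4 2)

Derivation:
  e0=(1,0) f=>(3,2) g=>(3,1,1) h=>(1,4,4)
  e1=(0,1) f=>(4,0) g=>(4,0,2) h=>(2,3,2)
composite: (1 2; 4 3; 4 2)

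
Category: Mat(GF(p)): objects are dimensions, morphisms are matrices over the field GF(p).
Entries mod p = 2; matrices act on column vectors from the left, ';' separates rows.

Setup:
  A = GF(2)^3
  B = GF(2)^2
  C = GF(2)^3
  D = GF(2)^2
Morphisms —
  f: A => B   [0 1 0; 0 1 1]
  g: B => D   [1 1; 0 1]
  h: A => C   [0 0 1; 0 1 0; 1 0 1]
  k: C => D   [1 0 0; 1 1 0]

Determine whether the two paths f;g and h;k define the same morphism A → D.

Path 1 = f;g:
  e0=(1,0,0) f=>(0,0) g=>(0,0)
  e1=(0,1,0) f=>(1,1) g=>(0,1)
  e2=(0,0,1) f=>(0,1) g=>(1,1)
  ⟦path⟧₁ = [0 0 1; 0 1 1]
Path 2 = h;k:
  e0=(1,0,0) h=>(0,0,1) k=>(0,0)
  e1=(0,1,0) h=>(0,1,0) k=>(0,1)
  e2=(0,0,1) h=>(1,0,1) k=>(1,1)
  ⟦path⟧₂ = [0 0 1; 0 1 1]
Equal? equal; square commutes

Answer: COMMUTES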